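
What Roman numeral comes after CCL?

CCL = 250; next is 251

CCLI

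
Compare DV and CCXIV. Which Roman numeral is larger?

DV = 505
CCXIV = 214
505 is larger

DV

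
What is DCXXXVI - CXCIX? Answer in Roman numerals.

DCXXXVI = 636
CXCIX = 199
636 - 199 = 437

CDXXXVII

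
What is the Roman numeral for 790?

Convert 790 to Roman numerals:
  790 contains 1×500 (D)
  290 contains 2×100 (CC)
  90 contains 1×90 (XC)

DCCXC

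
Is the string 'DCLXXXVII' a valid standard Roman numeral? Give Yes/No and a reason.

'DCLXXXVII': Check the rules: uses only the symbols I, V, X, L, C, D, M; no symbol is repeated more than three times in a row; V, L and D each appear at most once; no smaller symbol precedes a larger one (values never increase from left to right). Value: D (500) + C (100) + L (50) + X (10) + X (10) + X (10) + V (5) + I (1) + I (1) = 687. So it is a valid standard Roman numeral.

Yes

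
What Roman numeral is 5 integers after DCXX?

DCXX = 620
620 + 5 = 625

DCXXV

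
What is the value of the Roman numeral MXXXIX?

MXXXIX: M=1000, X=10, X=10, X=10, IX=9
1000 + 10 + 10 + 10 + 9 = 1039

1039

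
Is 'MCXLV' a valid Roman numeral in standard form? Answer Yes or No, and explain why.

'MCXLV': Check the rules: uses only the symbols I, V, X, L, C, D, M; no symbol is repeated more than three times in a row; V, L and D each appear at most once; the only place a smaller symbol precedes a larger one is the allowed subtractive pair XL, the symbol right after such a pair (if any) is smaller than the pair's first symbol, and otherwise the values never increase from left to right. Value: M (1000) + C (100) + XL (40) + V (5) = 1145. So it is a valid standard Roman numeral.

Yes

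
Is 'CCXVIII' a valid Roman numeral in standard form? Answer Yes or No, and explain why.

'CCXVIII': Check the rules: uses only the symbols I, V, X, L, C, D, M; no symbol is repeated more than three times in a row; V, L and D each appear at most once; no smaller symbol precedes a larger one (values never increase from left to right). Value: C (100) + C (100) + X (10) + V (5) + I (1) + I (1) + I (1) = 218. So it is a valid standard Roman numeral.

Yes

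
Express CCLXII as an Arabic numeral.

CCLXII: C=100, C=100, L=50, X=10, I=1, I=1
100 + 100 + 50 + 10 + 1 + 1 = 262

262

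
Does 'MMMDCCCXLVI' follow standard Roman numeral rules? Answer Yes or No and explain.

'MMMDCCCXLVI': Check the rules: uses only the symbols I, V, X, L, C, D, M; no symbol is repeated more than three times in a row; V, L and D each appear at most once; the only place a smaller symbol precedes a larger one is the allowed subtractive pair XL, the symbol right after such a pair (if any) is smaller than the pair's first symbol, and otherwise the values never increase from left to right. Value: M (1000) + M (1000) + M (1000) + D (500) + C (100) + C (100) + C (100) + XL (40) + V (5) + I (1) = 3846. So it is a valid standard Roman numeral.

Yes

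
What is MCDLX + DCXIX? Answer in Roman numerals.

MCDLX = 1460
DCXIX = 619
1460 + 619 = 2079

MMLXXIX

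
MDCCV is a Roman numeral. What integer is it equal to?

MDCCV: M=1000, D=500, C=100, C=100, V=5
1000 + 500 + 100 + 100 + 5 = 1705

1705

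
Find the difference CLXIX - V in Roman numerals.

CLXIX = 169
V = 5
169 - 5 = 164

CLXIV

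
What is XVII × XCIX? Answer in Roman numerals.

XVII = 17
XCIX = 99
17 × 99 = 1683

MDCLXXXIII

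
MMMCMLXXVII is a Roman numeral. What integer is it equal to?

MMMCMLXXVII: M=1000, M=1000, M=1000, CM=900, L=50, X=10, X=10, V=5, I=1, I=1
1000 + 1000 + 1000 + 900 + 50 + 10 + 10 + 5 + 1 + 1 = 3977

3977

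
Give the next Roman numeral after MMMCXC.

MMMCXC = 3190; next is 3191

MMMCXCI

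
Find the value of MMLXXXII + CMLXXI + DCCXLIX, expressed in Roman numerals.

MMLXXXII = 2082, CMLXXI = 971, DCCXLIX = 749
2082 + 971 = 3053
3053 + 749 = 3802

MMMDCCCII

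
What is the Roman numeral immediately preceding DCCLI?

DCCLI = 751, so the previous integer is 751 - 1 = 750

DCCL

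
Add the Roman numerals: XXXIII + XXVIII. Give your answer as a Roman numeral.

XXXIII = 33
XXVIII = 28
33 + 28 = 61

LXI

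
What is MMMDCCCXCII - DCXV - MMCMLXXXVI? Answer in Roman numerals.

MMMDCCCXCII = 3892, DCXV = 615, MMCMLXXXVI = 2986
3892 - 615 = 3277
3277 - 2986 = 291

CCXCI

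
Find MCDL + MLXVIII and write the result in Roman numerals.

MCDL = 1450
MLXVIII = 1068
1450 + 1068 = 2518

MMDXVIII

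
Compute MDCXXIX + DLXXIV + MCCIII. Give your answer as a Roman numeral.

MDCXXIX = 1629, DLXXIV = 574, MCCIII = 1203
1629 + 574 = 2203
2203 + 1203 = 3406

MMMCDVI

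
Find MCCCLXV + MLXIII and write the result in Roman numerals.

MCCCLXV = 1365
MLXIII = 1063
1365 + 1063 = 2428

MMCDXXVIII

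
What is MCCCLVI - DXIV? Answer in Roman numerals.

MCCCLVI = 1356
DXIV = 514
1356 - 514 = 842

DCCCXLII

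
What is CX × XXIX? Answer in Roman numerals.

CX = 110
XXIX = 29
110 × 29 = 3190

MMMCXC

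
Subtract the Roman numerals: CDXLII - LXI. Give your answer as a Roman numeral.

CDXLII = 442
LXI = 61
442 - 61 = 381

CCCLXXXI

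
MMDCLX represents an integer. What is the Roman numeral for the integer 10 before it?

MMDCLX = 2660
2660 - 10 = 2650

MMDCL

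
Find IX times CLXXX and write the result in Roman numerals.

IX = 9
CLXXX = 180
9 × 180 = 1620

MDCXX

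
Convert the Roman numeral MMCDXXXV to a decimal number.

MMCDXXXV: M=1000, M=1000, CD=400, X=10, X=10, X=10, V=5
1000 + 1000 + 400 + 10 + 10 + 10 + 5 = 2435

2435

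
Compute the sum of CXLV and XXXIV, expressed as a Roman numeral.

CXLV = 145
XXXIV = 34
145 + 34 = 179

CLXXIX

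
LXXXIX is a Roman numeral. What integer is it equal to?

LXXXIX: L=50, X=10, X=10, X=10, IX=9
50 + 10 + 10 + 10 + 9 = 89

89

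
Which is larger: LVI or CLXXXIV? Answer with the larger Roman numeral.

LVI = 56
CLXXXIV = 184
184 is larger

CLXXXIV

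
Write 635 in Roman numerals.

Convert 635 to Roman numerals:
  635 contains 1×500 (D)
  135 contains 1×100 (C)
  35 contains 3×10 (XXX)
  5 contains 1×5 (V)

DCXXXV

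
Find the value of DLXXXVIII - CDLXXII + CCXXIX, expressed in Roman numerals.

DLXXXVIII = 588, CDLXXII = 472, CCXXIX = 229
588 - 472 = 116
116 + 229 = 345

CCCXLV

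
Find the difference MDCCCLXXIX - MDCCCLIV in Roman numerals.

MDCCCLXXIX = 1879
MDCCCLIV = 1854
1879 - 1854 = 25

XXV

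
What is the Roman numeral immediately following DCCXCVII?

DCCXCVII = 797, so the next integer is 797 + 1 = 798

DCCXCVIII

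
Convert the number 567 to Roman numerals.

Convert 567 to Roman numerals:
  567 contains 1×500 (D)
  67 contains 1×50 (L)
  17 contains 1×10 (X)
  7 contains 1×5 (V)
  2 contains 2×1 (II)

DLXVII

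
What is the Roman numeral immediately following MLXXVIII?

MLXXVIII = 1078; next is 1079

MLXXIX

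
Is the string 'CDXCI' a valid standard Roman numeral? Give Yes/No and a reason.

'CDXCI': Check the rules: uses only the symbols I, V, X, L, C, D, M; no symbol is repeated more than three times in a row; V, L and D each appear at most once; the only places a smaller symbol precedes a larger one are the allowed subtractive pairs CD, XC, the symbol right after such a pair (if any) is smaller than the pair's first symbol, and otherwise the values never increase from left to right. Value: CD (400) + XC (90) + I (1) = 491. So it is a valid standard Roman numeral.

Yes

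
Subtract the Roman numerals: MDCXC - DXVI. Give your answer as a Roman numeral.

MDCXC = 1690
DXVI = 516
1690 - 516 = 1174

MCLXXIV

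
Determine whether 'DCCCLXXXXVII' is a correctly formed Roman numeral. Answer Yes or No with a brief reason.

'DCCCLXXXXVII': More than 3 consecutive X's

No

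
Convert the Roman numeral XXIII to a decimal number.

XXIII: X=10, X=10, I=1, I=1, I=1
10 + 10 + 1 + 1 + 1 = 23

23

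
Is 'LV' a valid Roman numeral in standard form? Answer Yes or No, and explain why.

'LV': Check the rules: uses only the symbols I, V, X, L, C, D, M; no symbol is repeated more than three times in a row; V, L and D each appear at most once; no smaller symbol precedes a larger one (values never increase from left to right). Value: L (50) + V (5) = 55. So it is a valid standard Roman numeral.

Yes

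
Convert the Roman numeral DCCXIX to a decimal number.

DCCXIX: D=500, C=100, C=100, X=10, IX=9
500 + 100 + 100 + 10 + 9 = 719

719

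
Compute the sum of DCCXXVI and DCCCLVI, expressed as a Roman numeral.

DCCXXVI = 726
DCCCLVI = 856
726 + 856 = 1582

MDLXXXII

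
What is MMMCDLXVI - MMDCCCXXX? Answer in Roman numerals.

MMMCDLXVI = 3466
MMDCCCXXX = 2830
3466 - 2830 = 636

DCXXXVI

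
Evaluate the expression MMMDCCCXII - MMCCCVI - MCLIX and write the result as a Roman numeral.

MMMDCCCXII = 3812, MMCCCVI = 2306, MCLIX = 1159
3812 - 2306 = 1506
1506 - 1159 = 347

CCCXLVII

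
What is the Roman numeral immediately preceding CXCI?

CXCI = 191; previous is 190

CXC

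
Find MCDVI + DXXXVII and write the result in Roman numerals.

MCDVI = 1406
DXXXVII = 537
1406 + 537 = 1943

MCMXLIII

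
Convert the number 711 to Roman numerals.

Convert 711 to Roman numerals:
  711 contains 1×500 (D)
  211 contains 2×100 (CC)
  11 contains 1×10 (X)
  1 contains 1×1 (I)

DCCXI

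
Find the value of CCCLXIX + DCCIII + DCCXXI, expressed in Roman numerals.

CCCLXIX = 369, DCCIII = 703, DCCXXI = 721
369 + 703 = 1072
1072 + 721 = 1793

MDCCXCIII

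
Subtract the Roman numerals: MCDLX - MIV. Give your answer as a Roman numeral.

MCDLX = 1460
MIV = 1004
1460 - 1004 = 456

CDLVI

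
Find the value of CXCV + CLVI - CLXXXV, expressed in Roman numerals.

CXCV = 195, CLVI = 156, CLXXXV = 185
195 + 156 = 351
351 - 185 = 166

CLXVI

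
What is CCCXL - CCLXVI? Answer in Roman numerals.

CCCXL = 340
CCLXVI = 266
340 - 266 = 74

LXXIV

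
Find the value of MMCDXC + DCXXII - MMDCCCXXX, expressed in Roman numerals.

MMCDXC = 2490, DCXXII = 622, MMDCCCXXX = 2830
2490 + 622 = 3112
3112 - 2830 = 282

CCLXXXII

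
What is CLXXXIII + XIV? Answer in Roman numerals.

CLXXXIII = 183
XIV = 14
183 + 14 = 197

CXCVII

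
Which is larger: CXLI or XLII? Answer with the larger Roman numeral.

CXLI = 141
XLII = 42
141 is larger

CXLI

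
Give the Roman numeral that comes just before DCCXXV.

DCCXXV = 725; previous is 724

DCCXXIV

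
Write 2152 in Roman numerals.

Convert 2152 to Roman numerals:
  2152 contains 2×1000 (MM)
  152 contains 1×100 (C)
  52 contains 1×50 (L)
  2 contains 2×1 (II)

MMCLII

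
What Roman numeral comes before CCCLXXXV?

CCCLXXXV = 385, so the previous integer is 385 - 1 = 384

CCCLXXXIV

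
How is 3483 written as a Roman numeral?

Convert 3483 to Roman numerals:
  3483 contains 3×1000 (MMM)
  483 contains 1×400 (CD)
  83 contains 1×50 (L)
  33 contains 3×10 (XXX)
  3 contains 3×1 (III)

MMMCDLXXXIII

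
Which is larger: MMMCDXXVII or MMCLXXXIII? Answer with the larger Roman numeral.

MMMCDXXVII = 3427
MMCLXXXIII = 2183
3427 is larger

MMMCDXXVII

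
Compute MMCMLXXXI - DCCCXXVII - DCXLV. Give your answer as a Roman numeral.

MMCMLXXXI = 2981, DCCCXXVII = 827, DCXLV = 645
2981 - 827 = 2154
2154 - 645 = 1509

MDIX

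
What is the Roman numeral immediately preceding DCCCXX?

DCCCXX = 820, so the previous integer is 820 - 1 = 819

DCCCXIX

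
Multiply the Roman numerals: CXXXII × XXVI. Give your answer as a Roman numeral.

CXXXII = 132
XXVI = 26
132 × 26 = 3432

MMMCDXXXII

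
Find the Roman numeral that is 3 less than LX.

LX = 60
60 - 3 = 57

LVII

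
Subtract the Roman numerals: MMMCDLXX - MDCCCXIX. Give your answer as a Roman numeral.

MMMCDLXX = 3470
MDCCCXIX = 1819
3470 - 1819 = 1651

MDCLI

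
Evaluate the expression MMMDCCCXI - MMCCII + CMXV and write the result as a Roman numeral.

MMMDCCCXI = 3811, MMCCII = 2202, CMXV = 915
3811 - 2202 = 1609
1609 + 915 = 2524

MMDXXIV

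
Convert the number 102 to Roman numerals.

Convert 102 to Roman numerals:
  102 contains 1×100 (C)
  2 contains 2×1 (II)

CII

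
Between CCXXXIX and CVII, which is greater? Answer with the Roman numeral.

CCXXXIX = 239
CVII = 107
239 is larger

CCXXXIX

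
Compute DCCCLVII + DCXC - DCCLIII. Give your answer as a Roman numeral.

DCCCLVII = 857, DCXC = 690, DCCLIII = 753
857 + 690 = 1547
1547 - 753 = 794

DCCXCIV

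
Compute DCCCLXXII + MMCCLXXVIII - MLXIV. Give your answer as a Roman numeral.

DCCCLXXII = 872, MMCCLXXVIII = 2278, MLXIV = 1064
872 + 2278 = 3150
3150 - 1064 = 2086

MMLXXXVI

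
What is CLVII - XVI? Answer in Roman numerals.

CLVII = 157
XVI = 16
157 - 16 = 141

CXLI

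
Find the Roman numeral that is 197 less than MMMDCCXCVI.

MMMDCCXCVI = 3796
3796 - 197 = 3599

MMMDXCIX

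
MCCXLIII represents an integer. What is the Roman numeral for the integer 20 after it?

MCCXLIII = 1243
1243 + 20 = 1263

MCCLXIII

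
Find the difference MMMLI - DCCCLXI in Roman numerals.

MMMLI = 3051
DCCCLXI = 861
3051 - 861 = 2190

MMCXC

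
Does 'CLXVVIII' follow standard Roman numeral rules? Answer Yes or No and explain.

'CLXVVIII': V should not appear more than once

No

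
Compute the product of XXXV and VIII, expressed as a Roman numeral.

XXXV = 35
VIII = 8
35 × 8 = 280

CCLXXX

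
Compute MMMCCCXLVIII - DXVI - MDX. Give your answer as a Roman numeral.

MMMCCCXLVIII = 3348, DXVI = 516, MDX = 1510
3348 - 516 = 2832
2832 - 1510 = 1322

MCCCXXII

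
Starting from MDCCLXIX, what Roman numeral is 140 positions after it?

MDCCLXIX = 1769
1769 + 140 = 1909

MCMIX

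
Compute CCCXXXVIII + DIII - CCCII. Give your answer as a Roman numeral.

CCCXXXVIII = 338, DIII = 503, CCCII = 302
338 + 503 = 841
841 - 302 = 539

DXXXIX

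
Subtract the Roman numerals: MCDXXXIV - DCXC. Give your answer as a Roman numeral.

MCDXXXIV = 1434
DCXC = 690
1434 - 690 = 744

DCCXLIV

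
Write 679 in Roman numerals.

Convert 679 to Roman numerals:
  679 contains 1×500 (D)
  179 contains 1×100 (C)
  79 contains 1×50 (L)
  29 contains 2×10 (XX)
  9 contains 1×9 (IX)

DCLXXIX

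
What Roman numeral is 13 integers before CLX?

CLX = 160
160 - 13 = 147

CXLVII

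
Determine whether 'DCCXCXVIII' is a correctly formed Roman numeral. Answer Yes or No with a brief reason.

'DCCXCXVIII': X cannot come right after the subtractive pair XC: once X is subtracted in XC, the next symbol must be smaller than X

No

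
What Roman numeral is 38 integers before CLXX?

CLXX = 170
170 - 38 = 132

CXXXII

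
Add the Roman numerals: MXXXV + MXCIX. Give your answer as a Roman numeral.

MXXXV = 1035
MXCIX = 1099
1035 + 1099 = 2134

MMCXXXIV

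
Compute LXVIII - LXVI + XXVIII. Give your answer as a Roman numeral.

LXVIII = 68, LXVI = 66, XXVIII = 28
68 - 66 = 2
2 + 28 = 30

XXX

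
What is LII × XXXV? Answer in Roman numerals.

LII = 52
XXXV = 35
52 × 35 = 1820

MDCCCXX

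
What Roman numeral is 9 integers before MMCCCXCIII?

MMCCCXCIII = 2393
2393 - 9 = 2384

MMCCCLXXXIV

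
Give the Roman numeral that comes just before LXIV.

LXIV = 64; previous is 63

LXIII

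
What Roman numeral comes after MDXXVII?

MDXXVII = 1527; next is 1528

MDXXVIII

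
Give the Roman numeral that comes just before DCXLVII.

DCXLVII = 647; previous is 646

DCXLVI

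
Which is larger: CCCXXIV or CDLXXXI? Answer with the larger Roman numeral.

CCCXXIV = 324
CDLXXXI = 481
481 is larger

CDLXXXI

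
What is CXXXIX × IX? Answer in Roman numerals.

CXXXIX = 139
IX = 9
139 × 9 = 1251

MCCLI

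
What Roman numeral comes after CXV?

CXV = 115; next is 116

CXVI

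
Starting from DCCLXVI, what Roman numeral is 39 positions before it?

DCCLXVI = 766
766 - 39 = 727

DCCXXVII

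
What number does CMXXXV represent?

CMXXXV: CM=900, X=10, X=10, X=10, V=5
900 + 10 + 10 + 10 + 5 = 935

935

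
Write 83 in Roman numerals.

Convert 83 to Roman numerals:
  83 contains 1×50 (L)
  33 contains 3×10 (XXX)
  3 contains 3×1 (III)

LXXXIII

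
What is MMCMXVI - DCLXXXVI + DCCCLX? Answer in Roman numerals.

MMCMXVI = 2916, DCLXXXVI = 686, DCCCLX = 860
2916 - 686 = 2230
2230 + 860 = 3090

MMMXC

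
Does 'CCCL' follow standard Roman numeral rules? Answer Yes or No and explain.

'CCCL': Check the rules: uses only the symbols I, V, X, L, C, D, M; no symbol is repeated more than three times in a row; V, L and D each appear at most once; no smaller symbol precedes a larger one (values never increase from left to right). Value: C (100) + C (100) + C (100) + L (50) = 350. So it is a valid standard Roman numeral.

Yes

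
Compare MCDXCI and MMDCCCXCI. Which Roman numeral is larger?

MCDXCI = 1491
MMDCCCXCI = 2891
2891 is larger

MMDCCCXCI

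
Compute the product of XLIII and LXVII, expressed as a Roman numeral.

XLIII = 43
LXVII = 67
43 × 67 = 2881

MMDCCCLXXXI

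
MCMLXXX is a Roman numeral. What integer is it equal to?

MCMLXXX: M=1000, CM=900, L=50, X=10, X=10, X=10
1000 + 900 + 50 + 10 + 10 + 10 = 1980

1980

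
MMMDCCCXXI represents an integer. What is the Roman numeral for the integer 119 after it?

MMMDCCCXXI = 3821
3821 + 119 = 3940

MMMCMXL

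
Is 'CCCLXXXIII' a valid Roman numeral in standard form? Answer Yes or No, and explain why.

'CCCLXXXIII': Check the rules: uses only the symbols I, V, X, L, C, D, M; no symbol is repeated more than three times in a row; V, L and D each appear at most once; no smaller symbol precedes a larger one (values never increase from left to right). Value: C (100) + C (100) + C (100) + L (50) + X (10) + X (10) + X (10) + I (1) + I (1) + I (1) = 383. So it is a valid standard Roman numeral.

Yes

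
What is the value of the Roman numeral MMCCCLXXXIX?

MMCCCLXXXIX: M=1000, M=1000, C=100, C=100, C=100, L=50, X=10, X=10, X=10, IX=9
1000 + 1000 + 100 + 100 + 100 + 50 + 10 + 10 + 10 + 9 = 2389

2389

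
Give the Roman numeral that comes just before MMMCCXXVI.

MMMCCXXVI = 3226; previous is 3225

MMMCCXXV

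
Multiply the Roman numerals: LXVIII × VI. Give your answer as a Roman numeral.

LXVIII = 68
VI = 6
68 × 6 = 408

CDVIII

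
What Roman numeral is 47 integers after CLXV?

CLXV = 165
165 + 47 = 212

CCXII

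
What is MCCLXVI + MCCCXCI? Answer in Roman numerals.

MCCLXVI = 1266
MCCCXCI = 1391
1266 + 1391 = 2657

MMDCLVII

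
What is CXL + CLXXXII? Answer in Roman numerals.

CXL = 140
CLXXXII = 182
140 + 182 = 322

CCCXXII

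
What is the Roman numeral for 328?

Convert 328 to Roman numerals:
  328 contains 3×100 (CCC)
  28 contains 2×10 (XX)
  8 contains 1×5 (V)
  3 contains 3×1 (III)

CCCXXVIII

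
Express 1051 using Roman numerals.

Convert 1051 to Roman numerals:
  1051 contains 1×1000 (M)
  51 contains 1×50 (L)
  1 contains 1×1 (I)

MLI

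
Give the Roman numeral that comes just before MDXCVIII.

MDXCVIII = 1598, so the previous integer is 1598 - 1 = 1597

MDXCVII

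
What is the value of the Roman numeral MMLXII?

MMLXII: M=1000, M=1000, L=50, X=10, I=1, I=1
1000 + 1000 + 50 + 10 + 1 + 1 = 2062

2062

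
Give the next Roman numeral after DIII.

DIII = 503; next is 504

DIV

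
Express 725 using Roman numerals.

Convert 725 to Roman numerals:
  725 contains 1×500 (D)
  225 contains 2×100 (CC)
  25 contains 2×10 (XX)
  5 contains 1×5 (V)

DCCXXV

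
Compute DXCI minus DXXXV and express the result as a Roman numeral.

DXCI = 591
DXXXV = 535
591 - 535 = 56

LVI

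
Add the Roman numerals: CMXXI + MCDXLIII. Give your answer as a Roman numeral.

CMXXI = 921
MCDXLIII = 1443
921 + 1443 = 2364

MMCCCLXIV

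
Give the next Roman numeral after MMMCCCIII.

MMMCCCIII = 3303, so the next integer is 3303 + 1 = 3304

MMMCCCIV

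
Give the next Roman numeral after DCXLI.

DCXLI = 641, so the next integer is 641 + 1 = 642

DCXLII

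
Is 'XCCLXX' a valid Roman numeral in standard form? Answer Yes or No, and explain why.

'XCCLXX': X (position 1) comes before the larger symbol C (position 3) without being directly in front of it as a subtractive pair; apart from IV, IX, XL, XC, CD and CM, symbols must go from largest to smallest

No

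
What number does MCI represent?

MCI: M=1000, C=100, I=1
1000 + 100 + 1 = 1101

1101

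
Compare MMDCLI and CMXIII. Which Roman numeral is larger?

MMDCLI = 2651
CMXIII = 913
2651 is larger

MMDCLI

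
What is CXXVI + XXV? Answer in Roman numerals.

CXXVI = 126
XXV = 25
126 + 25 = 151

CLI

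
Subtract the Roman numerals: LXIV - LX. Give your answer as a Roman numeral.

LXIV = 64
LX = 60
64 - 60 = 4

IV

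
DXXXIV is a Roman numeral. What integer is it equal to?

DXXXIV: D=500, X=10, X=10, X=10, IV=4
500 + 10 + 10 + 10 + 4 = 534

534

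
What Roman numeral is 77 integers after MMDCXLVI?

MMDCXLVI = 2646
2646 + 77 = 2723

MMDCCXXIII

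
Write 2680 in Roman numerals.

Convert 2680 to Roman numerals:
  2680 contains 2×1000 (MM)
  680 contains 1×500 (D)
  180 contains 1×100 (C)
  80 contains 1×50 (L)
  30 contains 3×10 (XXX)

MMDCLXXX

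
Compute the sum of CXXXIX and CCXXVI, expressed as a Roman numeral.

CXXXIX = 139
CCXXVI = 226
139 + 226 = 365

CCCLXV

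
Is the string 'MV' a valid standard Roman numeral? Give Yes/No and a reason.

'MV': Check the rules: uses only the symbols I, V, X, L, C, D, M; no symbol is repeated more than three times in a row; V, L and D each appear at most once; no smaller symbol precedes a larger one (values never increase from left to right). Value: M (1000) + V (5) = 1005. So it is a valid standard Roman numeral.

Yes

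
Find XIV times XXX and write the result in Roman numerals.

XIV = 14
XXX = 30
14 × 30 = 420

CDXX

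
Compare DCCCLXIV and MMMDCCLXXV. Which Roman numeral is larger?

DCCCLXIV = 864
MMMDCCLXXV = 3775
3775 is larger

MMMDCCLXXV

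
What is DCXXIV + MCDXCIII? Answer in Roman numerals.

DCXXIV = 624
MCDXCIII = 1493
624 + 1493 = 2117

MMCXVII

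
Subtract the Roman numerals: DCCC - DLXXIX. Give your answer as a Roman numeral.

DCCC = 800
DLXXIX = 579
800 - 579 = 221

CCXXI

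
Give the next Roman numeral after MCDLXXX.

MCDLXXX = 1480, so the next integer is 1480 + 1 = 1481

MCDLXXXI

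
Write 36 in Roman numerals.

Convert 36 to Roman numerals:
  36 contains 3×10 (XXX)
  6 contains 1×5 (V)
  1 contains 1×1 (I)

XXXVI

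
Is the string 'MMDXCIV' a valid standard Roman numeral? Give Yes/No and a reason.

'MMDXCIV': Check the rules: uses only the symbols I, V, X, L, C, D, M; no symbol is repeated more than three times in a row; V, L and D each appear at most once; the only places a smaller symbol precedes a larger one are the allowed subtractive pairs XC, IV, the symbol right after such a pair (if any) is smaller than the pair's first symbol, and otherwise the values never increase from left to right. Value: M (1000) + M (1000) + D (500) + XC (90) + IV (4) = 2594. So it is a valid standard Roman numeral.

Yes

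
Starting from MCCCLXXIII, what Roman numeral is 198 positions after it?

MCCCLXXIII = 1373
1373 + 198 = 1571

MDLXXI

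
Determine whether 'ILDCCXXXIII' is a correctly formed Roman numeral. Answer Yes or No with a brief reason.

'ILDCCXXXIII': Invalid subtractive combination: IL

No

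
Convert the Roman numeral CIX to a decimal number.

CIX: C=100, IX=9
100 + 9 = 109

109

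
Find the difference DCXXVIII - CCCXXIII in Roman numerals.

DCXXVIII = 628
CCCXXIII = 323
628 - 323 = 305

CCCV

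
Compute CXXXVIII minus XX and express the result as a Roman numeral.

CXXXVIII = 138
XX = 20
138 - 20 = 118

CXVIII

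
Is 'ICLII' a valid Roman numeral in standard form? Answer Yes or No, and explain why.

'ICLII': Invalid subtractive combination: IC

No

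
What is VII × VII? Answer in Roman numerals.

VII = 7
VII = 7
7 × 7 = 49

XLIX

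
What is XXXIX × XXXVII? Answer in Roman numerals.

XXXIX = 39
XXXVII = 37
39 × 37 = 1443

MCDXLIII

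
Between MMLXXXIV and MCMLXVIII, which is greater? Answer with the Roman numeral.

MMLXXXIV = 2084
MCMLXVIII = 1968
2084 is larger

MMLXXXIV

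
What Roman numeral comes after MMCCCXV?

MMCCCXV = 2315; next is 2316

MMCCCXVI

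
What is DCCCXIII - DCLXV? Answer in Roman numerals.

DCCCXIII = 813
DCLXV = 665
813 - 665 = 148

CXLVIII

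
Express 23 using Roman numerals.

Convert 23 to Roman numerals:
  23 contains 2×10 (XX)
  3 contains 3×1 (III)

XXIII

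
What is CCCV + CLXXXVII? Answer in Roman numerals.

CCCV = 305
CLXXXVII = 187
305 + 187 = 492

CDXCII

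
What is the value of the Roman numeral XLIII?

XLIII: XL=40, I=1, I=1, I=1
40 + 1 + 1 + 1 = 43

43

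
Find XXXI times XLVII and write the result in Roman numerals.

XXXI = 31
XLVII = 47
31 × 47 = 1457

MCDLVII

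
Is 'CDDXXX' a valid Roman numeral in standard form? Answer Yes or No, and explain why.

'CDDXXX': D should not appear more than once

No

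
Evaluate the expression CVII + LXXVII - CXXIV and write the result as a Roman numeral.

CVII = 107, LXXVII = 77, CXXIV = 124
107 + 77 = 184
184 - 124 = 60

LX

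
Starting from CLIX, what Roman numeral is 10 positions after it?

CLIX = 159
159 + 10 = 169

CLXIX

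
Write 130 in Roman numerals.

Convert 130 to Roman numerals:
  130 contains 1×100 (C)
  30 contains 3×10 (XXX)

CXXX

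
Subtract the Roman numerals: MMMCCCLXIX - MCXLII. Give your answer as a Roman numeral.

MMMCCCLXIX = 3369
MCXLII = 1142
3369 - 1142 = 2227

MMCCXXVII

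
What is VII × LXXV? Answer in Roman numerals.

VII = 7
LXXV = 75
7 × 75 = 525

DXXV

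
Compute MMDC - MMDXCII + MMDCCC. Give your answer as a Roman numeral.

MMDC = 2600, MMDXCII = 2592, MMDCCC = 2800
2600 - 2592 = 8
8 + 2800 = 2808

MMDCCCVIII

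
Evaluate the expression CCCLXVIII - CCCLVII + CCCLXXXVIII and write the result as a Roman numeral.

CCCLXVIII = 368, CCCLVII = 357, CCCLXXXVIII = 388
368 - 357 = 11
11 + 388 = 399

CCCXCIX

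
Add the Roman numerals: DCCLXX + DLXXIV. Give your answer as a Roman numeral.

DCCLXX = 770
DLXXIV = 574
770 + 574 = 1344

MCCCXLIV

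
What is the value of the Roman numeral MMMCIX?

MMMCIX: M=1000, M=1000, M=1000, C=100, IX=9
1000 + 1000 + 1000 + 100 + 9 = 3109

3109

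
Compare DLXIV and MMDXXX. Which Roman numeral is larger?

DLXIV = 564
MMDXXX = 2530
2530 is larger

MMDXXX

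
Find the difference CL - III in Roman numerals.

CL = 150
III = 3
150 - 3 = 147

CXLVII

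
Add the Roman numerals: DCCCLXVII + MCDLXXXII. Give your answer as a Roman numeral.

DCCCLXVII = 867
MCDLXXXII = 1482
867 + 1482 = 2349

MMCCCXLIX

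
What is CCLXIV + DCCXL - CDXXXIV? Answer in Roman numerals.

CCLXIV = 264, DCCXL = 740, CDXXXIV = 434
264 + 740 = 1004
1004 - 434 = 570

DLXX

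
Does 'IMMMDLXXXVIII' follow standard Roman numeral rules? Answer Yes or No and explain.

'IMMMDLXXXVIII': Invalid subtractive combination: IM

No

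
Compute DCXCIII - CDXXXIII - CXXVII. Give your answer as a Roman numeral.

DCXCIII = 693, CDXXXIII = 433, CXXVII = 127
693 - 433 = 260
260 - 127 = 133

CXXXIII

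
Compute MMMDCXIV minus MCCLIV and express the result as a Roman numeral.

MMMDCXIV = 3614
MCCLIV = 1254
3614 - 1254 = 2360

MMCCCLX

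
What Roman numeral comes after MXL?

MXL = 1040, so the next integer is 1040 + 1 = 1041

MXLI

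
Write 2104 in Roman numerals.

Convert 2104 to Roman numerals:
  2104 contains 2×1000 (MM)
  104 contains 1×100 (C)
  4 contains 1×4 (IV)

MMCIV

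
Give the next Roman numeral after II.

II = 2, so the next integer is 2 + 1 = 3

III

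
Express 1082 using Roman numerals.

Convert 1082 to Roman numerals:
  1082 contains 1×1000 (M)
  82 contains 1×50 (L)
  32 contains 3×10 (XXX)
  2 contains 2×1 (II)

MLXXXII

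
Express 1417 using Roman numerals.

Convert 1417 to Roman numerals:
  1417 contains 1×1000 (M)
  417 contains 1×400 (CD)
  17 contains 1×10 (X)
  7 contains 1×5 (V)
  2 contains 2×1 (II)

MCDXVII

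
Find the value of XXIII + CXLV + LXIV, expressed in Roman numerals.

XXIII = 23, CXLV = 145, LXIV = 64
23 + 145 = 168
168 + 64 = 232

CCXXXII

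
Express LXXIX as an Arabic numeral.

LXXIX: L=50, X=10, X=10, IX=9
50 + 10 + 10 + 9 = 79

79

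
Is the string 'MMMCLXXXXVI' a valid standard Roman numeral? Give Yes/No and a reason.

'MMMCLXXXXVI': More than 3 consecutive X's

No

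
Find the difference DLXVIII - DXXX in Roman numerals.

DLXVIII = 568
DXXX = 530
568 - 530 = 38

XXXVIII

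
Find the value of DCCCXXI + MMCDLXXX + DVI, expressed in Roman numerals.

DCCCXXI = 821, MMCDLXXX = 2480, DVI = 506
821 + 2480 = 3301
3301 + 506 = 3807

MMMDCCCVII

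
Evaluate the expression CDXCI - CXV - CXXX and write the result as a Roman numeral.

CDXCI = 491, CXV = 115, CXXX = 130
491 - 115 = 376
376 - 130 = 246

CCXLVI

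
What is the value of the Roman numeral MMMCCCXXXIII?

MMMCCCXXXIII: M=1000, M=1000, M=1000, C=100, C=100, C=100, X=10, X=10, X=10, I=1, I=1, I=1
1000 + 1000 + 1000 + 100 + 100 + 100 + 10 + 10 + 10 + 1 + 1 + 1 = 3333

3333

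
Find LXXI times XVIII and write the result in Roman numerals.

LXXI = 71
XVIII = 18
71 × 18 = 1278

MCCLXXVIII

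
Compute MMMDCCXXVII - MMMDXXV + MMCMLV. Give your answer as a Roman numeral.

MMMDCCXXVII = 3727, MMMDXXV = 3525, MMCMLV = 2955
3727 - 3525 = 202
202 + 2955 = 3157

MMMCLVII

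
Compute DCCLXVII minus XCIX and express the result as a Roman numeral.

DCCLXVII = 767
XCIX = 99
767 - 99 = 668

DCLXVIII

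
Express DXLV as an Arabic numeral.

DXLV: D=500, XL=40, V=5
500 + 40 + 5 = 545

545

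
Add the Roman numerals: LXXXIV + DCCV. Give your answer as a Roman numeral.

LXXXIV = 84
DCCV = 705
84 + 705 = 789

DCCLXXXIX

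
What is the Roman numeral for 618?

Convert 618 to Roman numerals:
  618 contains 1×500 (D)
  118 contains 1×100 (C)
  18 contains 1×10 (X)
  8 contains 1×5 (V)
  3 contains 3×1 (III)

DCXVIII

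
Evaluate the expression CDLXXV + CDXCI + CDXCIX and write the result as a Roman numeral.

CDLXXV = 475, CDXCI = 491, CDXCIX = 499
475 + 491 = 966
966 + 499 = 1465

MCDLXV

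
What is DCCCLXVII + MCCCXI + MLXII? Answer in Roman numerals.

DCCCLXVII = 867, MCCCXI = 1311, MLXII = 1062
867 + 1311 = 2178
2178 + 1062 = 3240

MMMCCXL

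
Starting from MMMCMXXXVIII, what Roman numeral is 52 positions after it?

MMMCMXXXVIII = 3938
3938 + 52 = 3990

MMMCMXC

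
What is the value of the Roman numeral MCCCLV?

MCCCLV: M=1000, C=100, C=100, C=100, L=50, V=5
1000 + 100 + 100 + 100 + 50 + 5 = 1355

1355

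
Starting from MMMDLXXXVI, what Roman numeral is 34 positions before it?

MMMDLXXXVI = 3586
3586 - 34 = 3552

MMMDLII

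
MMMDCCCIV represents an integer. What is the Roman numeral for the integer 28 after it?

MMMDCCCIV = 3804
3804 + 28 = 3832

MMMDCCCXXXII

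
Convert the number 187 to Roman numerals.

Convert 187 to Roman numerals:
  187 contains 1×100 (C)
  87 contains 1×50 (L)
  37 contains 3×10 (XXX)
  7 contains 1×5 (V)
  2 contains 2×1 (II)

CLXXXVII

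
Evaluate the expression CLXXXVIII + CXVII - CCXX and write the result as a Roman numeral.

CLXXXVIII = 188, CXVII = 117, CCXX = 220
188 + 117 = 305
305 - 220 = 85

LXXXV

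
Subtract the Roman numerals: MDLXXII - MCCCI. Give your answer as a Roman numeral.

MDLXXII = 1572
MCCCI = 1301
1572 - 1301 = 271

CCLXXI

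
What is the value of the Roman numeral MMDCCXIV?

MMDCCXIV: M=1000, M=1000, D=500, C=100, C=100, X=10, IV=4
1000 + 1000 + 500 + 100 + 100 + 10 + 4 = 2714

2714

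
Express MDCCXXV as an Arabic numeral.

MDCCXXV: M=1000, D=500, C=100, C=100, X=10, X=10, V=5
1000 + 500 + 100 + 100 + 10 + 10 + 5 = 1725

1725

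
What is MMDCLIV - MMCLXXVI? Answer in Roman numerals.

MMDCLIV = 2654
MMCLXXVI = 2176
2654 - 2176 = 478

CDLXXVIII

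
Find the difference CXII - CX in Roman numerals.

CXII = 112
CX = 110
112 - 110 = 2

II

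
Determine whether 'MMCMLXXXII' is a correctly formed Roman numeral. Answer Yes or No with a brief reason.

'MMCMLXXXII': Check the rules: uses only the symbols I, V, X, L, C, D, M; no symbol is repeated more than three times in a row; V, L and D each appear at most once; the only place a smaller symbol precedes a larger one is the allowed subtractive pair CM, the symbol right after such a pair (if any) is smaller than the pair's first symbol, and otherwise the values never increase from left to right. Value: M (1000) + M (1000) + CM (900) + L (50) + X (10) + X (10) + X (10) + I (1) + I (1) = 2982. So it is a valid standard Roman numeral.

Yes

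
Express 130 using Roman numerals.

Convert 130 to Roman numerals:
  130 contains 1×100 (C)
  30 contains 3×10 (XXX)

CXXX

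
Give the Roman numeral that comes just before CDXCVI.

CDXCVI = 496, so the previous integer is 496 - 1 = 495

CDXCV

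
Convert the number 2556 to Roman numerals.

Convert 2556 to Roman numerals:
  2556 contains 2×1000 (MM)
  556 contains 1×500 (D)
  56 contains 1×50 (L)
  6 contains 1×5 (V)
  1 contains 1×1 (I)

MMDLVI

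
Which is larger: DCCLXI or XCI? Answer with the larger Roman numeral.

DCCLXI = 761
XCI = 91
761 is larger

DCCLXI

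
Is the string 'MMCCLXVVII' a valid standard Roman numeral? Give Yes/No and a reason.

'MMCCLXVVII': V should not appear more than once

No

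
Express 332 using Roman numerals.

Convert 332 to Roman numerals:
  332 contains 3×100 (CCC)
  32 contains 3×10 (XXX)
  2 contains 2×1 (II)

CCCXXXII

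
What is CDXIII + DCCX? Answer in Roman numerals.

CDXIII = 413
DCCX = 710
413 + 710 = 1123

MCXXIII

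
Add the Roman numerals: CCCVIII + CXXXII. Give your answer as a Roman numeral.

CCCVIII = 308
CXXXII = 132
308 + 132 = 440

CDXL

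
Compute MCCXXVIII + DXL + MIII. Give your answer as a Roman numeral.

MCCXXVIII = 1228, DXL = 540, MIII = 1003
1228 + 540 = 1768
1768 + 1003 = 2771

MMDCCLXXI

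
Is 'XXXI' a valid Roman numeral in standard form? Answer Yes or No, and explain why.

'XXXI': Check the rules: uses only the symbols I, V, X, L, C, D, M; no symbol is repeated more than three times in a row; V, L and D each appear at most once; no smaller symbol precedes a larger one (values never increase from left to right). Value: X (10) + X (10) + X (10) + I (1) = 31. So it is a valid standard Roman numeral.

Yes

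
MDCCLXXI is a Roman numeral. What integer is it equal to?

MDCCLXXI: M=1000, D=500, C=100, C=100, L=50, X=10, X=10, I=1
1000 + 500 + 100 + 100 + 50 + 10 + 10 + 1 = 1771

1771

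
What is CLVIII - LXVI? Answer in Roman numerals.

CLVIII = 158
LXVI = 66
158 - 66 = 92

XCII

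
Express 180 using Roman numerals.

Convert 180 to Roman numerals:
  180 contains 1×100 (C)
  80 contains 1×50 (L)
  30 contains 3×10 (XXX)

CLXXX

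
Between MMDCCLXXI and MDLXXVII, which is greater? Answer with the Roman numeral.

MMDCCLXXI = 2771
MDLXXVII = 1577
2771 is larger

MMDCCLXXI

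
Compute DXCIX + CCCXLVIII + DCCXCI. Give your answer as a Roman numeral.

DXCIX = 599, CCCXLVIII = 348, DCCXCI = 791
599 + 348 = 947
947 + 791 = 1738

MDCCXXXVIII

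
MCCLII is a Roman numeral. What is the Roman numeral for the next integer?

MCCLII = 1252; next is 1253

MCCLIII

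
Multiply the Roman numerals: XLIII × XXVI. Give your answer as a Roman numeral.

XLIII = 43
XXVI = 26
43 × 26 = 1118

MCXVIII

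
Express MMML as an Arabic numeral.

MMML: M=1000, M=1000, M=1000, L=50
1000 + 1000 + 1000 + 50 = 3050

3050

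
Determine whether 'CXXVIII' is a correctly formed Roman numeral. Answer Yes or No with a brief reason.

'CXXVIII': Check the rules: uses only the symbols I, V, X, L, C, D, M; no symbol is repeated more than three times in a row; V, L and D each appear at most once; no smaller symbol precedes a larger one (values never increase from left to right). Value: C (100) + X (10) + X (10) + V (5) + I (1) + I (1) + I (1) = 128. So it is a valid standard Roman numeral.

Yes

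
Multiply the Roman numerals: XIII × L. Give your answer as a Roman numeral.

XIII = 13
L = 50
13 × 50 = 650

DCL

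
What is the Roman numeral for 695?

Convert 695 to Roman numerals:
  695 contains 1×500 (D)
  195 contains 1×100 (C)
  95 contains 1×90 (XC)
  5 contains 1×5 (V)

DCXCV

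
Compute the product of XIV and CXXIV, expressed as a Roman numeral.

XIV = 14
CXXIV = 124
14 × 124 = 1736

MDCCXXXVI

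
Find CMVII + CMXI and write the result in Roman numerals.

CMVII = 907
CMXI = 911
907 + 911 = 1818

MDCCCXVIII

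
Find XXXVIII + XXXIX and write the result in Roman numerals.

XXXVIII = 38
XXXIX = 39
38 + 39 = 77

LXXVII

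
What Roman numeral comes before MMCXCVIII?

MMCXCVIII = 2198, so the previous integer is 2198 - 1 = 2197

MMCXCVII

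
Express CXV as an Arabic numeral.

CXV: C=100, X=10, V=5
100 + 10 + 5 = 115

115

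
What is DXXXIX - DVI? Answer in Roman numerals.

DXXXIX = 539
DVI = 506
539 - 506 = 33

XXXIII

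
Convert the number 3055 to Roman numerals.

Convert 3055 to Roman numerals:
  3055 contains 3×1000 (MMM)
  55 contains 1×50 (L)
  5 contains 1×5 (V)

MMMLV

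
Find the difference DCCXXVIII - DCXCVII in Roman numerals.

DCCXXVIII = 728
DCXCVII = 697
728 - 697 = 31

XXXI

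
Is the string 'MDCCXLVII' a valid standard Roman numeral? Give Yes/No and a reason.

'MDCCXLVII': Check the rules: uses only the symbols I, V, X, L, C, D, M; no symbol is repeated more than three times in a row; V, L and D each appear at most once; the only place a smaller symbol precedes a larger one is the allowed subtractive pair XL, the symbol right after such a pair (if any) is smaller than the pair's first symbol, and otherwise the values never increase from left to right. Value: M (1000) + D (500) + C (100) + C (100) + XL (40) + V (5) + I (1) + I (1) = 1747. So it is a valid standard Roman numeral.

Yes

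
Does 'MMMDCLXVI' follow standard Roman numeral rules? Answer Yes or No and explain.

'MMMDCLXVI': Check the rules: uses only the symbols I, V, X, L, C, D, M; no symbol is repeated more than three times in a row; V, L and D each appear at most once; no smaller symbol precedes a larger one (values never increase from left to right). Value: M (1000) + M (1000) + M (1000) + D (500) + C (100) + L (50) + X (10) + V (5) + I (1) = 3666. So it is a valid standard Roman numeral.

Yes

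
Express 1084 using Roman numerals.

Convert 1084 to Roman numerals:
  1084 contains 1×1000 (M)
  84 contains 1×50 (L)
  34 contains 3×10 (XXX)
  4 contains 1×4 (IV)

MLXXXIV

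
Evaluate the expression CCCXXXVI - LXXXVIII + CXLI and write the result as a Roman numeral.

CCCXXXVI = 336, LXXXVIII = 88, CXLI = 141
336 - 88 = 248
248 + 141 = 389

CCCLXXXIX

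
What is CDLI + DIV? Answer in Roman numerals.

CDLI = 451
DIV = 504
451 + 504 = 955

CMLV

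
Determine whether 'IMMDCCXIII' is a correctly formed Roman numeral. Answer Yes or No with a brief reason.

'IMMDCCXIII': Invalid subtractive combination: IM

No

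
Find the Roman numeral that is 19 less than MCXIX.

MCXIX = 1119
1119 - 19 = 1100

MC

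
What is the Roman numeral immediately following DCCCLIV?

DCCCLIV = 854, so the next integer is 854 + 1 = 855

DCCCLV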